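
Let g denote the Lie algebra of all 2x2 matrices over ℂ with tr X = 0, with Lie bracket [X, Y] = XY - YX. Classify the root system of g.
A_1

This is sl(2), which has dimension 2^2 - 1 = 3 and rank 2 - 1 = 1 (a Cartan subalgebra is the diagonal traceless matrices). In the classification of classical Lie algebras, the special linear algebra sl(n+1) has type A_n; here n = 1, so the Dynkin diagram is a chain of 1 nodes with single edges (A_1). Hence the type is A_1.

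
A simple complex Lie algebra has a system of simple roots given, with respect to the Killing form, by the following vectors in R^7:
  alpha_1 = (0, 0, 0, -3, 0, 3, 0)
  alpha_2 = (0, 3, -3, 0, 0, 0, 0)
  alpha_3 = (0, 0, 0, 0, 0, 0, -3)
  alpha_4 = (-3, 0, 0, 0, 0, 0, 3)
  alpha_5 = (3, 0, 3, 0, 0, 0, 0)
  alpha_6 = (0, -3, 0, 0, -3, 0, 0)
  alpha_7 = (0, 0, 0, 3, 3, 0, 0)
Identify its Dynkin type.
Compute the Cartan integers a_ij = 2(alpha_i, alpha_j)/(alpha_j, alpha_j); the resulting 7x7 Cartan matrix is
[[2, 0, 0, 0, 0, 0, -1], [0, 2, 0, 0, -1, -1, 0], [0, 0, 2, -1, 0, 0, 0], [0, 0, -2, 2, -1, 0, 0], [0, -1, 0, -1, 2, 0, 0], [0, -1, 0, 0, 0, 2, -1], [-1, 0, 0, 0, 0, -1, 2]].
The roots have two lengths (squared-length ratio 2:1); the short ones are alpha_{3}. The associated Dynkin diagram is a chain of 7 nodes with a double edge at one end; the terminal node there is the unique short simple root (B_7), so the type is B_7 (the algebra so(15)).

B7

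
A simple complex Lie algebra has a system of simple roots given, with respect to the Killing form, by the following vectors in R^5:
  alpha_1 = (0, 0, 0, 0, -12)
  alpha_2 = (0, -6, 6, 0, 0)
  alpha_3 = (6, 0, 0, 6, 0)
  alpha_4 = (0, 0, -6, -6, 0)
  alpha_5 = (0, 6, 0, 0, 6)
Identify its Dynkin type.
Compute the Cartan integers a_ij = 2(alpha_i, alpha_j)/(alpha_j, alpha_j); the resulting 5x5 Cartan matrix is
[[2, 0, 0, 0, -2], [0, 2, 0, -1, -1], [0, 0, 2, -1, 0], [0, -1, -1, 2, 0], [-1, -1, 0, 0, 2]].
The roots have two lengths (squared-length ratio 2:1); the short ones are alpha_{2,3,4,5}. The associated Dynkin diagram is a chain of 5 nodes with a double edge at one end; the terminal node there is the unique long simple root (C_5), so the type is C_5 (the algebra sp(10)).

C5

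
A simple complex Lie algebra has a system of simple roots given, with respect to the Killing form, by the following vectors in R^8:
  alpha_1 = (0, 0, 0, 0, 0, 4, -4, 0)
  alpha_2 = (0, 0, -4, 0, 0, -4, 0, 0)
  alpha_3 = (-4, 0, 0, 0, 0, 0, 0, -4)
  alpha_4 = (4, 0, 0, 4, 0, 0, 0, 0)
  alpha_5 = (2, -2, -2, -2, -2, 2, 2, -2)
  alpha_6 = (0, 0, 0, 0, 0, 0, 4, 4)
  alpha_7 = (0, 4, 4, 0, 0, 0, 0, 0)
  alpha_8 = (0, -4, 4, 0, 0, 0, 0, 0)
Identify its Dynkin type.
Compute the Cartan integers a_ij = 2(alpha_i, alpha_j)/(alpha_j, alpha_j); the resulting 8x8 Cartan matrix is
[[2, -1, 0, 0, 0, -1, 0, 0], [-1, 2, 0, 0, 0, 0, -1, -1], [0, 0, 2, -1, 0, -1, 0, 0], [0, 0, -1, 2, 0, 0, 0, 0], [0, 0, 0, 0, 2, 0, -1, 0], [-1, 0, -1, 0, 0, 2, 0, 0], [0, -1, 0, 0, -1, 0, 2, 0], [0, -1, 0, 0, 0, 0, 0, 2]].
All simple roots have the same length, so the diagram is simply laced. The associated Dynkin diagram is a chain of 7 nodes with one extra node attached to the third node from one end (E_8), so the type is E_8.

E_8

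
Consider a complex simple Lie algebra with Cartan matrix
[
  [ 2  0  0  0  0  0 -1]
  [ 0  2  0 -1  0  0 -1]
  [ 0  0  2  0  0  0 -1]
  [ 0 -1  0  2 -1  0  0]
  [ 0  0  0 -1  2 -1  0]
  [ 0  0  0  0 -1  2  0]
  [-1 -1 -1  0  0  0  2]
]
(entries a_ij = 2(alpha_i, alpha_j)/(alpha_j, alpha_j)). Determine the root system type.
D7

The matrix has rank 7 with 2's on the diagonal. Reading the off-diagonal entries as Dynkin edges (a single edge where a_ij = a_ji = -1; a double or triple edge where a_ij * a_ji = 2 or 3), the diagram is a chain of 5 nodes with a fork of two nodes at one end (D_7). One simple-root ordering that puts it in standard form is (alpha_6, alpha_5, alpha_4, alpha_2, alpha_7, alpha_1, alpha_3). So the algebra is type D_7, i.e. so(14).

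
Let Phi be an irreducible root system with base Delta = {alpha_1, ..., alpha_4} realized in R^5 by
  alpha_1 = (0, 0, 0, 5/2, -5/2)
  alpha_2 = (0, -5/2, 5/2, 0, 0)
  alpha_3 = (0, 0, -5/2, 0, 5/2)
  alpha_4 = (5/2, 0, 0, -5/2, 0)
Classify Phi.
Compute the Cartan integers a_ij = 2(alpha_i, alpha_j)/(alpha_j, alpha_j); the resulting 4x4 Cartan matrix is
[[2, 0, -1, -1], [0, 2, -1, 0], [-1, -1, 2, 0], [-1, 0, 0, 2]].
All simple roots have the same length, so the diagram is simply laced. The associated Dynkin diagram is a chain of 4 nodes with single edges (A_4), so the type is A_4 (the algebra sl(5)).

A_4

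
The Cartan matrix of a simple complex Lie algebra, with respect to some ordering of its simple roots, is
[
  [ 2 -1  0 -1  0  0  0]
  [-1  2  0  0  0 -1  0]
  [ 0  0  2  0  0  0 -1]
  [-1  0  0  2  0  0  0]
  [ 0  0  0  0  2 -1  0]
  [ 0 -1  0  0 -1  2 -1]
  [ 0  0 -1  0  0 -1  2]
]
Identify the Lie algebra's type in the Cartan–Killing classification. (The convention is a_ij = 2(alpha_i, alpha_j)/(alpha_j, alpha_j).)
type E_7

The matrix has rank 7 with 2's on the diagonal. Reading the off-diagonal entries as Dynkin edges (a single edge where a_ij = a_ji = -1; a double or triple edge where a_ij * a_ji = 2 or 3), the diagram is a chain of 6 nodes with one extra node attached to the third node from one end (E_7). One simple-root ordering that puts it in standard form is (alpha_3, alpha_5, alpha_7, alpha_6, alpha_2, alpha_1, alpha_4). So the algebra is type E_7.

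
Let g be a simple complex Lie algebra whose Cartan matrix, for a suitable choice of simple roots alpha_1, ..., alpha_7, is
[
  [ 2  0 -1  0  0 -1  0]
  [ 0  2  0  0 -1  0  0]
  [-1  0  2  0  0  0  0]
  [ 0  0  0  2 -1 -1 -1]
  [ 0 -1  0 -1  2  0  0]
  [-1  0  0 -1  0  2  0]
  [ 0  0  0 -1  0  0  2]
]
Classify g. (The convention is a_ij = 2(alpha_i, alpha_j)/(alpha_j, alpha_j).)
E_7

The matrix has rank 7 with 2's on the diagonal. Reading the off-diagonal entries as Dynkin edges (a single edge where a_ij = a_ji = -1; a double or triple edge where a_ij * a_ji = 2 or 3), the diagram is a chain of 6 nodes with one extra node attached to the third node from one end (E_7). One simple-root ordering that puts it in standard form is (alpha_2, alpha_7, alpha_5, alpha_4, alpha_6, alpha_1, alpha_3). So the algebra is type E_7.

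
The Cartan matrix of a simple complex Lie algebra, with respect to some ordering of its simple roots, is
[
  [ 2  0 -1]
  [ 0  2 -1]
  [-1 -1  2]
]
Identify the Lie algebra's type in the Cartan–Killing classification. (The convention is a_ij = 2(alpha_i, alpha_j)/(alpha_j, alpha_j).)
A_3

The matrix has rank 3 with 2's on the diagonal. Reading the off-diagonal entries as Dynkin edges (a single edge where a_ij = a_ji = -1; a double or triple edge where a_ij * a_ji = 2 or 3), the diagram is a chain of 3 nodes with single edges (A_3). One simple-root ordering that puts it in standard form is (alpha_2, alpha_3, alpha_1). So the algebra is type A_3, i.e. sl(4).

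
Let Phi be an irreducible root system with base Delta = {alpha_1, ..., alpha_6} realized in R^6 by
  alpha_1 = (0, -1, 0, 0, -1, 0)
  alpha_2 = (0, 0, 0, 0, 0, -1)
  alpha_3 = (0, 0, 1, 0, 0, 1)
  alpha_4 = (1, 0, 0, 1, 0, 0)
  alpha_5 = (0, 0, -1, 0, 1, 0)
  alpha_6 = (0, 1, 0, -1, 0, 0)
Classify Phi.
Compute the Cartan integers a_ij = 2(alpha_i, alpha_j)/(alpha_j, alpha_j); the resulting 6x6 Cartan matrix is
[[2, 0, 0, 0, -1, -1], [0, 2, -1, 0, 0, 0], [0, -2, 2, 0, -1, 0], [0, 0, 0, 2, 0, -1], [-1, 0, -1, 0, 2, 0], [-1, 0, 0, -1, 0, 2]].
The roots have two lengths (squared-length ratio 2:1); the short ones are alpha_{2}. The associated Dynkin diagram is a chain of 6 nodes with a double edge at one end; the terminal node there is the unique short simple root (B_6), so the type is B_6 (the algebra so(13)).

B_6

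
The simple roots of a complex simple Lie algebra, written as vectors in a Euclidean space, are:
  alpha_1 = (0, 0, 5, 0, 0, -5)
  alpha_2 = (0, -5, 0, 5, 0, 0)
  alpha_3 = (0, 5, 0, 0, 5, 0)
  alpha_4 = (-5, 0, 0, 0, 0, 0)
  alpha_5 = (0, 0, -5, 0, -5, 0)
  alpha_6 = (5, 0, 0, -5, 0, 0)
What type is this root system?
Compute the Cartan integers a_ij = 2(alpha_i, alpha_j)/(alpha_j, alpha_j); the resulting 6x6 Cartan matrix is
[[2, 0, 0, 0, -1, 0], [0, 2, -1, 0, 0, -1], [0, -1, 2, 0, -1, 0], [0, 0, 0, 2, 0, -1], [-1, 0, -1, 0, 2, 0], [0, -1, 0, -2, 0, 2]].
The roots have two lengths (squared-length ratio 2:1); the short ones are alpha_{4}. The associated Dynkin diagram is a chain of 6 nodes with a double edge at one end; the terminal node there is the unique short simple root (B_6), so the type is B_6 (the algebra so(13)).

B_6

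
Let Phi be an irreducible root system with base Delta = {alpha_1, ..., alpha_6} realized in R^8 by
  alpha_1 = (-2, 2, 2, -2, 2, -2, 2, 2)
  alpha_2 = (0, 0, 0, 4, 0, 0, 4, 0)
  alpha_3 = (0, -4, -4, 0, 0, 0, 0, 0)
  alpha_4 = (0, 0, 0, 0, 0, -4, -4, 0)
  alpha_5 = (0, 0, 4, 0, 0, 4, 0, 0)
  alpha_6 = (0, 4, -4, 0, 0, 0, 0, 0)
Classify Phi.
type E_6

Compute the Cartan integers a_ij = 2(alpha_i, alpha_j)/(alpha_j, alpha_j); the resulting 6x6 Cartan matrix is
[[2, 0, -1, 0, 0, 0], [0, 2, 0, -1, 0, 0], [-1, 0, 2, 0, -1, 0], [0, -1, 0, 2, -1, 0], [0, 0, -1, -1, 2, -1], [0, 0, 0, 0, -1, 2]].
All simple roots have the same length, so the diagram is simply laced. The associated Dynkin diagram is a chain of 5 nodes with one extra node attached to the third node from one end (E_6), so the type is E_6.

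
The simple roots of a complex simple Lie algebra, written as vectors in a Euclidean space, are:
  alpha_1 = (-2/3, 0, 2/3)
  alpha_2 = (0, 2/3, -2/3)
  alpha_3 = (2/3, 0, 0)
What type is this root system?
type B_3

Compute the Cartan integers a_ij = 2(alpha_i, alpha_j)/(alpha_j, alpha_j); the resulting 3x3 Cartan matrix is
[[2, -1, -2], [-1, 2, 0], [-1, 0, 2]].
The roots have two lengths (squared-length ratio 2:1); the short ones are alpha_{3}. The associated Dynkin diagram is a chain of 3 nodes with a double edge at one end; the terminal node there is the unique short simple root (B_3), so the type is B_3 (the algebra so(7)).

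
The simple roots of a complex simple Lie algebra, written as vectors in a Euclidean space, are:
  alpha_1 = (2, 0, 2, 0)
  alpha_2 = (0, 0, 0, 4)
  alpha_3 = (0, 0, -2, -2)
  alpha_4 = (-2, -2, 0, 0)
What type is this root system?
type C_4

Compute the Cartan integers a_ij = 2(alpha_i, alpha_j)/(alpha_j, alpha_j); the resulting 4x4 Cartan matrix is
[[2, 0, -1, -1], [0, 2, -2, 0], [-1, -1, 2, 0], [-1, 0, 0, 2]].
The roots have two lengths (squared-length ratio 2:1); the short ones are alpha_{1,3,4}. The associated Dynkin diagram is a chain of 4 nodes with a double edge at one end; the terminal node there is the unique long simple root (C_4), so the type is C_4 (the algebra sp(8)).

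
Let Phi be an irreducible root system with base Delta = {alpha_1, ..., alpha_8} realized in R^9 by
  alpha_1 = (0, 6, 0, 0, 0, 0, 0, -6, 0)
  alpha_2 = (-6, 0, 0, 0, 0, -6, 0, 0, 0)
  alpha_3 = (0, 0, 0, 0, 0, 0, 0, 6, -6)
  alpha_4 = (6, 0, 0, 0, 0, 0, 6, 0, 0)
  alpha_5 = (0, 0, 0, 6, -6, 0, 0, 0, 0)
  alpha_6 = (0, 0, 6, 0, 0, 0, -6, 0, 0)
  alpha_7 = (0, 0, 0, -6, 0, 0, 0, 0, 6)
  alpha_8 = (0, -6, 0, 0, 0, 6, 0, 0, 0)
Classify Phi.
Compute the Cartan integers a_ij = 2(alpha_i, alpha_j)/(alpha_j, alpha_j); the resulting 8x8 Cartan matrix is
[[2, 0, -1, 0, 0, 0, 0, -1], [0, 2, 0, -1, 0, 0, 0, -1], [-1, 0, 2, 0, 0, 0, -1, 0], [0, -1, 0, 2, 0, -1, 0, 0], [0, 0, 0, 0, 2, 0, -1, 0], [0, 0, 0, -1, 0, 2, 0, 0], [0, 0, -1, 0, -1, 0, 2, 0], [-1, -1, 0, 0, 0, 0, 0, 2]].
All simple roots have the same length, so the diagram is simply laced. The associated Dynkin diagram is a chain of 8 nodes with single edges (A_8), so the type is A_8 (the algebra sl(9)).

A8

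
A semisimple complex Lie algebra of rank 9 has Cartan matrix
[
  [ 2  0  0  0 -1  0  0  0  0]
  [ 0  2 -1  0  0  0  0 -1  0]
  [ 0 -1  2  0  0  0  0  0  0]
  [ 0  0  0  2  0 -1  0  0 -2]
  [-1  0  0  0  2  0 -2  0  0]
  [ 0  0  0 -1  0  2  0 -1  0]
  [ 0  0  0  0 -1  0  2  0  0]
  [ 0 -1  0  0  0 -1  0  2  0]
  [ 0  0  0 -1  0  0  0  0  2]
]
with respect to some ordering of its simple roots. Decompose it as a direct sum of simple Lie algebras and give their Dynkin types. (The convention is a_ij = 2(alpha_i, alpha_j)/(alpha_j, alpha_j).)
The diagram associated to this matrix has two connected components: the simple roots {alpha_1, alpha_5, alpha_7} form a chain of 3 nodes with a double edge at one end; the terminal node there is the unique short simple root (B_3), and {alpha_2, alpha_3, alpha_4, alpha_6, alpha_8, alpha_9} form a chain of 6 nodes with a double edge at one end; the terminal node there is the unique short simple root (B_6). A semisimple Lie algebra decomposes uniquely as the direct sum of simple ideals, one per connected component of its Dynkin diagram, so g ≅ B_3 ⊕ B_6 (dimension 21 + 78 = 99).

B_3 ⊕ B_6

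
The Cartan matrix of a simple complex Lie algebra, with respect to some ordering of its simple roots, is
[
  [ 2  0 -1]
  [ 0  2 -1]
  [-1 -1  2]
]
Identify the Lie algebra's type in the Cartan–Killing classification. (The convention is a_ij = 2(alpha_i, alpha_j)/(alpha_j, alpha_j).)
The matrix has rank 3 with 2's on the diagonal. Reading the off-diagonal entries as Dynkin edges (a single edge where a_ij = a_ji = -1; a double or triple edge where a_ij * a_ji = 2 or 3), the diagram is a chain of 3 nodes with single edges (A_3). One simple-root ordering that puts it in standard form is (alpha_2, alpha_3, alpha_1). So the algebra is type A_3, i.e. sl(4).

A_3 (sl(4))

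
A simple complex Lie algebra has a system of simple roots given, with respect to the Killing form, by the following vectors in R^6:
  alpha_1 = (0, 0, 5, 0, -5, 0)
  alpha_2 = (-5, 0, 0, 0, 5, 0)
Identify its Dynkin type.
A_2

Compute the Cartan integers a_ij = 2(alpha_i, alpha_j)/(alpha_j, alpha_j); the resulting 2x2 Cartan matrix is
[[2, -1], [-1, 2]].
All simple roots have the same length, so the diagram is simply laced. The associated Dynkin diagram is a chain of 2 nodes with single edges (A_2), so the type is A_2 (the algebra sl(3)).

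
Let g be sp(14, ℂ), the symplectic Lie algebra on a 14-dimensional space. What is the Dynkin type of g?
This is sp(14), which has dimension 14(14+1)/2 = 105 and rank 14/2 = 7. In the classification of classical Lie algebras, the symplectic algebra sp(2n) has type C_n; here n = 7, so the Dynkin diagram is a chain of 7 nodes with a double edge at one end; the terminal node there is the unique long simple root (C_7). Hence the type is C_7.

type C_7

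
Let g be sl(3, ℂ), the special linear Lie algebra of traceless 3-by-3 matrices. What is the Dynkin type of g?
A2

This is sl(3), which has dimension 3^2 - 1 = 8 and rank 3 - 1 = 2 (a Cartan subalgebra is the diagonal traceless matrices). In the classification of classical Lie algebras, the special linear algebra sl(n+1) has type A_n; here n = 2, so the Dynkin diagram is a chain of 2 nodes with single edges (A_2). Hence the type is A_2.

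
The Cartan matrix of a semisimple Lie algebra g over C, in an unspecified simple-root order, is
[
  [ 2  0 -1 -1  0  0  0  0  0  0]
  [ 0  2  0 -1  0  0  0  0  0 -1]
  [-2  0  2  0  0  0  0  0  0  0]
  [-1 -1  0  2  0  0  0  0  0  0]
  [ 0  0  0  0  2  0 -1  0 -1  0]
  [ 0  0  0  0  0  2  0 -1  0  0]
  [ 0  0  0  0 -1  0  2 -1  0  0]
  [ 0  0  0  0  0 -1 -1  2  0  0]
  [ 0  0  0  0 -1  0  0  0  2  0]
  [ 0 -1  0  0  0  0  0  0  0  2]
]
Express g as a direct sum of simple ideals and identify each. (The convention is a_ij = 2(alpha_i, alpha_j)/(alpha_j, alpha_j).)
A_5 + C_5

The diagram associated to this matrix has two connected components: the simple roots {alpha_5, alpha_6, alpha_7, alpha_8, alpha_9} form a chain of 5 nodes with single edges (A_5), and {alpha_1, alpha_2, alpha_3, alpha_4, alpha_10} form a chain of 5 nodes with a double edge at one end; the terminal node there is the unique long simple root (C_5). A semisimple Lie algebra decomposes uniquely as the direct sum of simple ideals, one per connected component of its Dynkin diagram, so g ≅ A_5 ⊕ C_5 (dimension 35 + 55 = 90).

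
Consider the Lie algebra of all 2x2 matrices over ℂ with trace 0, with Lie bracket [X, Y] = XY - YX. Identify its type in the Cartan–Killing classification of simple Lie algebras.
This is sl(2), which has dimension 2^2 - 1 = 3 and rank 2 - 1 = 1 (a Cartan subalgebra is the diagonal traceless matrices). In the classification of classical Lie algebras, the special linear algebra sl(n+1) has type A_n; here n = 1, so the Dynkin diagram is a chain of 1 nodes with single edges (A_1). Hence the type is A_1.

type A_1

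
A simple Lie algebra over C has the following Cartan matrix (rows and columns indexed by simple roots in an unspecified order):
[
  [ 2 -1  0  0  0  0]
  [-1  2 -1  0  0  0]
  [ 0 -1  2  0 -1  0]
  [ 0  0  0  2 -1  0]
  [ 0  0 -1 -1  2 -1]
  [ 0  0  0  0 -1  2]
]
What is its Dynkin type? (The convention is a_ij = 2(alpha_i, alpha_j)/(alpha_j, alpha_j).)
D_6 (so(12))

The matrix has rank 6 with 2's on the diagonal. Reading the off-diagonal entries as Dynkin edges (a single edge where a_ij = a_ji = -1; a double or triple edge where a_ij * a_ji = 2 or 3), the diagram is a chain of 4 nodes with a fork of two nodes at one end (D_6). One simple-root ordering that puts it in standard form is (alpha_1, alpha_2, alpha_3, alpha_5, alpha_6, alpha_4). So the algebra is type D_6, i.e. so(12).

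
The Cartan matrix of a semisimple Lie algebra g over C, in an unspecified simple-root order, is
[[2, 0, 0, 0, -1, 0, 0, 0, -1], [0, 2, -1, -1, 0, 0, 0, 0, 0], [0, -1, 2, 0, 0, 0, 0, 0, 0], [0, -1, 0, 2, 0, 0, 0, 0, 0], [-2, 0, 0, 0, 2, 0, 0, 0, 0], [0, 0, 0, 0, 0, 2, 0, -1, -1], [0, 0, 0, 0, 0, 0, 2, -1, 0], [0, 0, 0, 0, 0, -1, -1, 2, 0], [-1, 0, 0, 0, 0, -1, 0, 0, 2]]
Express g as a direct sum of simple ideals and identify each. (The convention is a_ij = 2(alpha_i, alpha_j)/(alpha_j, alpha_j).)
A_3 ⊕ C_6

The diagram associated to this matrix has two connected components: the simple roots {alpha_2, alpha_3, alpha_4} form a chain of 3 nodes with single edges (A_3), and {alpha_1, alpha_5, alpha_6, alpha_7, alpha_8, alpha_9} form a chain of 6 nodes with a double edge at one end; the terminal node there is the unique long simple root (C_6). A semisimple Lie algebra decomposes uniquely as the direct sum of simple ideals, one per connected component of its Dynkin diagram, so g ≅ A_3 ⊕ C_6 (dimension 15 + 78 = 93).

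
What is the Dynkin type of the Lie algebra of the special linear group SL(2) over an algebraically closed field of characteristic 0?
A_1 (sl(2))

This is sl(2), which has dimension 2^2 - 1 = 3 and rank 2 - 1 = 1 (a Cartan subalgebra is the diagonal traceless matrices). In the classification of classical Lie algebras, the special linear algebra sl(n+1) has type A_n; here n = 1, so the Dynkin diagram is a chain of 1 nodes with single edges (A_1). Hence the type is A_1.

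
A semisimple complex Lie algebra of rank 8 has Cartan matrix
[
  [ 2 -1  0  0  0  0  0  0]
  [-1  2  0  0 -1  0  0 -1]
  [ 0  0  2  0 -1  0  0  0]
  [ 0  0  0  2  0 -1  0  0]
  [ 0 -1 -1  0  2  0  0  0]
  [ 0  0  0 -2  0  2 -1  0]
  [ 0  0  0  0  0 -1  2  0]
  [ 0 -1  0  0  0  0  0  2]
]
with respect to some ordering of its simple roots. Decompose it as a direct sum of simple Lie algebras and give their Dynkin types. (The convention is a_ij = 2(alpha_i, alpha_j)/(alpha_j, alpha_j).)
B_3 (so(7)) + D_5 (so(10))

The diagram associated to this matrix has two connected components: the simple roots {alpha_4, alpha_6, alpha_7} form a chain of 3 nodes with a double edge at one end; the terminal node there is the unique short simple root (B_3), and {alpha_1, alpha_2, alpha_3, alpha_5, alpha_8} form a chain of 3 nodes with a fork of two nodes at one end (D_5). A semisimple Lie algebra decomposes uniquely as the direct sum of simple ideals, one per connected component of its Dynkin diagram, so g ≅ B_3 ⊕ D_5 (dimension 21 + 45 = 66).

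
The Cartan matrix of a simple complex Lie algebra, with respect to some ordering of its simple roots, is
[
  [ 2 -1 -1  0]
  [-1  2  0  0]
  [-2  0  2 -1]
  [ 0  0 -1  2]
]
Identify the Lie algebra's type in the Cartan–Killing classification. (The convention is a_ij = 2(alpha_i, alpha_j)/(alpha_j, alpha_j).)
The matrix has rank 4 with 2's on the diagonal. Reading the off-diagonal entries as Dynkin edges (a single edge where a_ij = a_ji = -1; a double or triple edge where a_ij * a_ji = 2 or 3), the diagram is a chain of 4 nodes with a double edge between the middle two (F_4). One simple-root ordering that puts it in standard form is (alpha_4, alpha_3, alpha_1, alpha_2). So the algebra is type F_4.

F_4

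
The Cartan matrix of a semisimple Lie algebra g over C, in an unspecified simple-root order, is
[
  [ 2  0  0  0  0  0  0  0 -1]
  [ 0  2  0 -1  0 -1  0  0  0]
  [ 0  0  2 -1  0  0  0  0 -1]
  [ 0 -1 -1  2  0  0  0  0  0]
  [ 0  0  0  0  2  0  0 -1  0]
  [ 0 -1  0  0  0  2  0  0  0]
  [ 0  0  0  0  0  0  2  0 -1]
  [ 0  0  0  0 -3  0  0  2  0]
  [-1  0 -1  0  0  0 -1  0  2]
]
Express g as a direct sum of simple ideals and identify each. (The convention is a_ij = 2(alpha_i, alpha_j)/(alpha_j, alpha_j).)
The diagram associated to this matrix has two connected components: the simple roots {alpha_1, alpha_2, alpha_3, alpha_4, alpha_6, alpha_7, alpha_9} form a chain of 5 nodes with a fork of two nodes at one end (D_7), and {alpha_5, alpha_8} form two nodes joined by a triple edge (G_2). A semisimple Lie algebra decomposes uniquely as the direct sum of simple ideals, one per connected component of its Dynkin diagram, so g ≅ D_7 ⊕ G_2 (dimension 91 + 14 = 105).

type D_7 ⊕ type G_2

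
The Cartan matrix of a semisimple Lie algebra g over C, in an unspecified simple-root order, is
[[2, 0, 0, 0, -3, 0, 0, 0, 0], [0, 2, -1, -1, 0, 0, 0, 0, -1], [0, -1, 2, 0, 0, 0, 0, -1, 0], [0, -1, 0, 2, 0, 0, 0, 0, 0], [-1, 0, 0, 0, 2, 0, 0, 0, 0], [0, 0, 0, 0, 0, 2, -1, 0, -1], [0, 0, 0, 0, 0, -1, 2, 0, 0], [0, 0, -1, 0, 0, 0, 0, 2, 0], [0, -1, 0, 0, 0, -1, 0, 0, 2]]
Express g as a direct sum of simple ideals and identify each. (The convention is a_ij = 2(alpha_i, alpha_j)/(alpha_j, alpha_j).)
E_7 + G_2

The diagram associated to this matrix has two connected components: the simple roots {alpha_2, alpha_3, alpha_4, alpha_6, alpha_7, alpha_8, alpha_9} form a chain of 6 nodes with one extra node attached to the third node from one end (E_7), and {alpha_1, alpha_5} form two nodes joined by a triple edge (G_2). A semisimple Lie algebra decomposes uniquely as the direct sum of simple ideals, one per connected component of its Dynkin diagram, so g ≅ E_7 ⊕ G_2 (dimension 133 + 14 = 147).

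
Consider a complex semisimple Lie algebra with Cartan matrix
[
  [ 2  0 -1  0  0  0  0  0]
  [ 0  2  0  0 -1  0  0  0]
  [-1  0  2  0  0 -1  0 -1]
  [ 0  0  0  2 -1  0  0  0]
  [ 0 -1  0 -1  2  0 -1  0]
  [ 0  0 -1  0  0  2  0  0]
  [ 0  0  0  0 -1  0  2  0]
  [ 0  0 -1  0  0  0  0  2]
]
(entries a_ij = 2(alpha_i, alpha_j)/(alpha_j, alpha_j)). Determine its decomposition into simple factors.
D_4 (so(8)) ⊕ D_4 (so(8))

The diagram associated to this matrix has two connected components: the simple roots {alpha_1, alpha_3, alpha_6, alpha_8} form a chain of 2 nodes with a fork of two nodes at one end (D_4), and {alpha_2, alpha_4, alpha_5, alpha_7} form a chain of 2 nodes with a fork of two nodes at one end (D_4). A semisimple Lie algebra decomposes uniquely as the direct sum of simple ideals, one per connected component of its Dynkin diagram, so g ≅ D_4 ⊕ D_4 (dimension 28 + 28 = 56).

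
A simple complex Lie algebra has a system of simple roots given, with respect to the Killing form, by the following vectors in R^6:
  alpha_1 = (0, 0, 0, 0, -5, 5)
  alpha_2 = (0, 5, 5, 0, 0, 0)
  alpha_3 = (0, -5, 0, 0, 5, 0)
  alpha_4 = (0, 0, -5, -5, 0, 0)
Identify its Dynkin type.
A_4

Compute the Cartan integers a_ij = 2(alpha_i, alpha_j)/(alpha_j, alpha_j); the resulting 4x4 Cartan matrix is
[[2, 0, -1, 0], [0, 2, -1, -1], [-1, -1, 2, 0], [0, -1, 0, 2]].
All simple roots have the same length, so the diagram is simply laced. The associated Dynkin diagram is a chain of 4 nodes with single edges (A_4), so the type is A_4 (the algebra sl(5)).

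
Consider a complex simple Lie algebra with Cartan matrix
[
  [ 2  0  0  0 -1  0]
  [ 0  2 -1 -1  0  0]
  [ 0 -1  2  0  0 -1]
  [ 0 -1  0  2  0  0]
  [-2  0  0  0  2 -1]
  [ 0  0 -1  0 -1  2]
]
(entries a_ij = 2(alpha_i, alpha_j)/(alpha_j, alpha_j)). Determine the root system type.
The matrix has rank 6 with 2's on the diagonal. Reading the off-diagonal entries as Dynkin edges (a single edge where a_ij = a_ji = -1; a double or triple edge where a_ij * a_ji = 2 or 3), the diagram is a chain of 6 nodes with a double edge at one end; the terminal node there is the unique short simple root (B_6). One simple-root ordering that puts it in standard form is (alpha_4, alpha_2, alpha_3, alpha_6, alpha_5, alpha_1). So the algebra is type B_6, i.e. so(13).

type B_6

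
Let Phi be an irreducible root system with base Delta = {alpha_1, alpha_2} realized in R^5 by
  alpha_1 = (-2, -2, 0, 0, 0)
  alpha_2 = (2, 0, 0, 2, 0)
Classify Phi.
A2

Compute the Cartan integers a_ij = 2(alpha_i, alpha_j)/(alpha_j, alpha_j); the resulting 2x2 Cartan matrix is
[[2, -1], [-1, 2]].
All simple roots have the same length, so the diagram is simply laced. The associated Dynkin diagram is a chain of 2 nodes with single edges (A_2), so the type is A_2 (the algebra sl(3)).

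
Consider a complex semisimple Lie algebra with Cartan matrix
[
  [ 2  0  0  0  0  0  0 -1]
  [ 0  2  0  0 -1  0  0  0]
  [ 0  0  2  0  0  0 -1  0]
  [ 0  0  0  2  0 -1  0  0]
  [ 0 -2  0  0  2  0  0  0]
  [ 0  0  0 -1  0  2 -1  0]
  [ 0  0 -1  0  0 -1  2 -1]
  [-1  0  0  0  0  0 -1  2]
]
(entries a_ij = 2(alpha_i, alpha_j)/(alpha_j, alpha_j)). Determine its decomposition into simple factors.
B2 ⊕ E6

The diagram associated to this matrix has two connected components: the simple roots {alpha_2, alpha_5} form a chain of 2 nodes with a double edge at one end; the terminal node there is the unique short simple root (B_2), and {alpha_1, alpha_3, alpha_4, alpha_6, alpha_7, alpha_8} form a chain of 5 nodes with one extra node attached to the third node from one end (E_6). A semisimple Lie algebra decomposes uniquely as the direct sum of simple ideals, one per connected component of its Dynkin diagram, so g ≅ B_2 ⊕ E_6 (dimension 10 + 78 = 88).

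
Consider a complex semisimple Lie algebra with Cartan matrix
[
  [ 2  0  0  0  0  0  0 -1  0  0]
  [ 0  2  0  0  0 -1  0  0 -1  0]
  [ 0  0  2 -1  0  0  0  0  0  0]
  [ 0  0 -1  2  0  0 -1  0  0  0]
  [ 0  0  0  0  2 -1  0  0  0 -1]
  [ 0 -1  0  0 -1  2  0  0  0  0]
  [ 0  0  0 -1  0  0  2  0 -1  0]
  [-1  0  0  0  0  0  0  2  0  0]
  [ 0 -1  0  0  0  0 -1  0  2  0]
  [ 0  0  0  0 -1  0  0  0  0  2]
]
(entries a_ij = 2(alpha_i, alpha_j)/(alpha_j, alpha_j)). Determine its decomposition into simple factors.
A_2 ⊕ A_8

The diagram associated to this matrix has two connected components: the simple roots {alpha_1, alpha_8} form a chain of 2 nodes with single edges (A_2), and {alpha_2, alpha_3, alpha_4, alpha_5, alpha_6, alpha_7, alpha_9, alpha_10} form a chain of 8 nodes with single edges (A_8). A semisimple Lie algebra decomposes uniquely as the direct sum of simple ideals, one per connected component of its Dynkin diagram, so g ≅ A_2 ⊕ A_8 (dimension 8 + 80 = 88).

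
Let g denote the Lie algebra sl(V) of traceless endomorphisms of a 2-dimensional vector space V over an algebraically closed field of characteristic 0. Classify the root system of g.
This is sl(2), which has dimension 2^2 - 1 = 3 and rank 2 - 1 = 1 (a Cartan subalgebra is the diagonal traceless matrices). In the classification of classical Lie algebras, the special linear algebra sl(n+1) has type A_n; here n = 1, so the Dynkin diagram is a chain of 1 nodes with single edges (A_1). Hence the type is A_1.

A_1 (sl(2))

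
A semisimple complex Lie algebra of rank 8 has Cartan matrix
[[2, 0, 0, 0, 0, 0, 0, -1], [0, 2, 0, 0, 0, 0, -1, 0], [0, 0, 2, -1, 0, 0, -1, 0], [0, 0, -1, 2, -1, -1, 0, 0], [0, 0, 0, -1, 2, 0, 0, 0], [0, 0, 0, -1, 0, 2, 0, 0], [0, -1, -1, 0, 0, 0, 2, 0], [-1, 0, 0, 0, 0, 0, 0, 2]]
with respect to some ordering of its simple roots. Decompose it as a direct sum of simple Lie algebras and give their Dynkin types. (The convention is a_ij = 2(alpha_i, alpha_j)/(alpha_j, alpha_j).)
A_2 (sl(3)) + D_6 (so(12))

The diagram associated to this matrix has two connected components: the simple roots {alpha_1, alpha_8} form a chain of 2 nodes with single edges (A_2), and {alpha_2, alpha_3, alpha_4, alpha_5, alpha_6, alpha_7} form a chain of 4 nodes with a fork of two nodes at one end (D_6). A semisimple Lie algebra decomposes uniquely as the direct sum of simple ideals, one per connected component of its Dynkin diagram, so g ≅ A_2 ⊕ D_6 (dimension 8 + 66 = 74).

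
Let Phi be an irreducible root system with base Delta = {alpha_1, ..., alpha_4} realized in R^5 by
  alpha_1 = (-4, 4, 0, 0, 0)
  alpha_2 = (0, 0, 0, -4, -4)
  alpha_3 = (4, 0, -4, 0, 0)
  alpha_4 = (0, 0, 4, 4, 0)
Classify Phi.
A_4

Compute the Cartan integers a_ij = 2(alpha_i, alpha_j)/(alpha_j, alpha_j); the resulting 4x4 Cartan matrix is
[[2, 0, -1, 0], [0, 2, 0, -1], [-1, 0, 2, -1], [0, -1, -1, 2]].
All simple roots have the same length, so the diagram is simply laced. The associated Dynkin diagram is a chain of 4 nodes with single edges (A_4), so the type is A_4 (the algebra sl(5)).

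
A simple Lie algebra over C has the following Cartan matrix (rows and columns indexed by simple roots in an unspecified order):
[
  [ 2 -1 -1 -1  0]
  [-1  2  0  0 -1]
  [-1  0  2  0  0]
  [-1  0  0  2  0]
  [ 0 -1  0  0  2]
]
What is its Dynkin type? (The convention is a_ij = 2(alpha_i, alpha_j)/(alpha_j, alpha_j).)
type D_5

The matrix has rank 5 with 2's on the diagonal. Reading the off-diagonal entries as Dynkin edges (a single edge where a_ij = a_ji = -1; a double or triple edge where a_ij * a_ji = 2 or 3), the diagram is a chain of 3 nodes with a fork of two nodes at one end (D_5). One simple-root ordering that puts it in standard form is (alpha_5, alpha_2, alpha_1, alpha_4, alpha_3). So the algebra is type D_5, i.e. so(10).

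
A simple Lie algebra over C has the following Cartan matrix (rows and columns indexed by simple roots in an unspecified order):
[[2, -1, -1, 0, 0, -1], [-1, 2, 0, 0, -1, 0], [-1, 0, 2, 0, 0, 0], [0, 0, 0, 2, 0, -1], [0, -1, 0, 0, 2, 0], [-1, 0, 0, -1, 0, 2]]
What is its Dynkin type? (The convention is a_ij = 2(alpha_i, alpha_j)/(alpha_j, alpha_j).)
The matrix has rank 6 with 2's on the diagonal. Reading the off-diagonal entries as Dynkin edges (a single edge where a_ij = a_ji = -1; a double or triple edge where a_ij * a_ji = 2 or 3), the diagram is a chain of 5 nodes with one extra node attached to the third node from one end (E_6). One simple-root ordering that puts it in standard form is (alpha_4, alpha_3, alpha_6, alpha_1, alpha_2, alpha_5). So the algebra is type E_6.

E_6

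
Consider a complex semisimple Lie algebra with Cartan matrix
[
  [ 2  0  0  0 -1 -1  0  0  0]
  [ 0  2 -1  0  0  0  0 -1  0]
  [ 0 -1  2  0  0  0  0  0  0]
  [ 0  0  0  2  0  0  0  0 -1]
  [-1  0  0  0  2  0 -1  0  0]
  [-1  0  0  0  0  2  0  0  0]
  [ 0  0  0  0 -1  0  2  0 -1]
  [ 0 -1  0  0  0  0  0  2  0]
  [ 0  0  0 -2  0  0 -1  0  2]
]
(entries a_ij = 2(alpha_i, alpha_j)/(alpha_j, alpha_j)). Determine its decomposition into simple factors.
The diagram associated to this matrix has two connected components: the simple roots {alpha_2, alpha_3, alpha_8} form a chain of 3 nodes with single edges (A_3), and {alpha_1, alpha_4, alpha_5, alpha_6, alpha_7, alpha_9} form a chain of 6 nodes with a double edge at one end; the terminal node there is the unique short simple root (B_6). A semisimple Lie algebra decomposes uniquely as the direct sum of simple ideals, one per connected component of its Dynkin diagram, so g ≅ A_3 ⊕ B_6 (dimension 15 + 78 = 93).

A_3 ⊕ B_6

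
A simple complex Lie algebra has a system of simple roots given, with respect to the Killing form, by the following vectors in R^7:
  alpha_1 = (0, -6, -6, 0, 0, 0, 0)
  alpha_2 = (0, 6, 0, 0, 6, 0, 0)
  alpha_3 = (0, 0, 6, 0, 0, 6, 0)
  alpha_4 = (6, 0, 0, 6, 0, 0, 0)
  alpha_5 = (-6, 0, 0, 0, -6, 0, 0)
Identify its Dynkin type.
Compute the Cartan integers a_ij = 2(alpha_i, alpha_j)/(alpha_j, alpha_j); the resulting 5x5 Cartan matrix is
[[2, -1, -1, 0, 0], [-1, 2, 0, 0, -1], [-1, 0, 2, 0, 0], [0, 0, 0, 2, -1], [0, -1, 0, -1, 2]].
All simple roots have the same length, so the diagram is simply laced. The associated Dynkin diagram is a chain of 5 nodes with single edges (A_5), so the type is A_5 (the algebra sl(6)).

A_5 (sl(6))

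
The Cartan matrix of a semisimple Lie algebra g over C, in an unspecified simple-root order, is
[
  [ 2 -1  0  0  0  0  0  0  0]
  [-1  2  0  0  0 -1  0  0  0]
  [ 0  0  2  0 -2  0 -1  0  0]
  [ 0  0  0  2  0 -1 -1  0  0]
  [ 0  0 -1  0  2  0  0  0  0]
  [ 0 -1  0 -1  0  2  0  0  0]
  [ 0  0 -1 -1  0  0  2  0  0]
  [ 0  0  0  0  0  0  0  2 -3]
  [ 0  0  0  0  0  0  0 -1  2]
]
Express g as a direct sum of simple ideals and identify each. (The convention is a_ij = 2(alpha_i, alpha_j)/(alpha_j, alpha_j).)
B_7 ⊕ G_2

The diagram associated to this matrix has two connected components: the simple roots {alpha_1, alpha_2, alpha_3, alpha_4, alpha_5, alpha_6, alpha_7} form a chain of 7 nodes with a double edge at one end; the terminal node there is the unique short simple root (B_7), and {alpha_8, alpha_9} form two nodes joined by a triple edge (G_2). A semisimple Lie algebra decomposes uniquely as the direct sum of simple ideals, one per connected component of its Dynkin diagram, so g ≅ B_7 ⊕ G_2 (dimension 105 + 14 = 119).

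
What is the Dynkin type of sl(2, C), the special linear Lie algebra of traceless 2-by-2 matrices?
This is sl(2), which has dimension 2^2 - 1 = 3 and rank 2 - 1 = 1 (a Cartan subalgebra is the diagonal traceless matrices). In the classification of classical Lie algebras, the special linear algebra sl(n+1) has type A_n; here n = 1, so the Dynkin diagram is a chain of 1 nodes with single edges (A_1). Hence the type is A_1.

type A_1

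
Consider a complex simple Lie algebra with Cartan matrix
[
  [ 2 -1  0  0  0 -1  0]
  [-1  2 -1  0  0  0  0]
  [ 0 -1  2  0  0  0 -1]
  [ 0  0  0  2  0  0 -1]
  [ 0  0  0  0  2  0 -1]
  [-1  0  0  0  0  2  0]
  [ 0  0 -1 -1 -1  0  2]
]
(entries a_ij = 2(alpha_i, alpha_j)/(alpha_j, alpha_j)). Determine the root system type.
The matrix has rank 7 with 2's on the diagonal. Reading the off-diagonal entries as Dynkin edges (a single edge where a_ij = a_ji = -1; a double or triple edge where a_ij * a_ji = 2 or 3), the diagram is a chain of 5 nodes with a fork of two nodes at one end (D_7). One simple-root ordering that puts it in standard form is (alpha_6, alpha_1, alpha_2, alpha_3, alpha_7, alpha_4, alpha_5). So the algebra is type D_7, i.e. so(14).

type D_7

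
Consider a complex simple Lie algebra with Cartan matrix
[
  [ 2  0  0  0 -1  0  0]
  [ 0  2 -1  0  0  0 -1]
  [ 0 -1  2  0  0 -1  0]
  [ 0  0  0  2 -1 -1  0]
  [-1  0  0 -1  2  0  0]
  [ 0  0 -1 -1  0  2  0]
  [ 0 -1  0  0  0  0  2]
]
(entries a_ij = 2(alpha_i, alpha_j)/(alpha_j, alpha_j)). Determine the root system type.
type A_7

The matrix has rank 7 with 2's on the diagonal. Reading the off-diagonal entries as Dynkin edges (a single edge where a_ij = a_ji = -1; a double or triple edge where a_ij * a_ji = 2 or 3), the diagram is a chain of 7 nodes with single edges (A_7). One simple-root ordering that puts it in standard form is (alpha_7, alpha_2, alpha_3, alpha_6, alpha_4, alpha_5, alpha_1). So the algebra is type A_7, i.e. sl(8).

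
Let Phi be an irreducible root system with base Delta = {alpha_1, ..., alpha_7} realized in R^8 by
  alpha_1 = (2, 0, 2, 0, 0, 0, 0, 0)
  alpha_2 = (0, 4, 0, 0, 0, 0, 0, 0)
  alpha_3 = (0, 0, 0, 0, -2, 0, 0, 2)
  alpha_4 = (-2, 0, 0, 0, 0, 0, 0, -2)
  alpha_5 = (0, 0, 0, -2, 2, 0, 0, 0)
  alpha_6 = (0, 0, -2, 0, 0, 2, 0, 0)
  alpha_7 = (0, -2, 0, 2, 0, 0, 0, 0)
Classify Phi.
C7

Compute the Cartan integers a_ij = 2(alpha_i, alpha_j)/(alpha_j, alpha_j); the resulting 7x7 Cartan matrix is
[[2, 0, 0, -1, 0, -1, 0], [0, 2, 0, 0, 0, 0, -2], [0, 0, 2, -1, -1, 0, 0], [-1, 0, -1, 2, 0, 0, 0], [0, 0, -1, 0, 2, 0, -1], [-1, 0, 0, 0, 0, 2, 0], [0, -1, 0, 0, -1, 0, 2]].
The roots have two lengths (squared-length ratio 2:1); the short ones are alpha_{1,3,4,5,6,7}. The associated Dynkin diagram is a chain of 7 nodes with a double edge at one end; the terminal node there is the unique long simple root (C_7), so the type is C_7 (the algebra sp(14)).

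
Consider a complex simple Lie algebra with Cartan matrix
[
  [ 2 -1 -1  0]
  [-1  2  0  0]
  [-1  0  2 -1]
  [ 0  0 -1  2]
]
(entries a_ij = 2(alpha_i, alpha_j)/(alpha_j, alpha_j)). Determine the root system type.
type A_4

The matrix has rank 4 with 2's on the diagonal. Reading the off-diagonal entries as Dynkin edges (a single edge where a_ij = a_ji = -1; a double or triple edge where a_ij * a_ji = 2 or 3), the diagram is a chain of 4 nodes with single edges (A_4). One simple-root ordering that puts it in standard form is (alpha_2, alpha_1, alpha_3, alpha_4). So the algebra is type A_4, i.e. sl(5).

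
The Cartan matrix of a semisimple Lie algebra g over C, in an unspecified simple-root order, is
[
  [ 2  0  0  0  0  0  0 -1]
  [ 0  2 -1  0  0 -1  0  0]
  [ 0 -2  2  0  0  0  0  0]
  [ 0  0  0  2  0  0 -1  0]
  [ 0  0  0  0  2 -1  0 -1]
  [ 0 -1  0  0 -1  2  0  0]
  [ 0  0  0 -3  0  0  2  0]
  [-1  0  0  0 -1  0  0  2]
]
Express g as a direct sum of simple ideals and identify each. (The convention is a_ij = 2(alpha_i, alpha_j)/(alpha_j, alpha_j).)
The diagram associated to this matrix has two connected components: the simple roots {alpha_1, alpha_2, alpha_3, alpha_5, alpha_6, alpha_8} form a chain of 6 nodes with a double edge at one end; the terminal node there is the unique long simple root (C_6), and {alpha_4, alpha_7} form two nodes joined by a triple edge (G_2). A semisimple Lie algebra decomposes uniquely as the direct sum of simple ideals, one per connected component of its Dynkin diagram, so g ≅ C_6 ⊕ G_2 (dimension 78 + 14 = 92).

C_6 (sp(12)) + G_2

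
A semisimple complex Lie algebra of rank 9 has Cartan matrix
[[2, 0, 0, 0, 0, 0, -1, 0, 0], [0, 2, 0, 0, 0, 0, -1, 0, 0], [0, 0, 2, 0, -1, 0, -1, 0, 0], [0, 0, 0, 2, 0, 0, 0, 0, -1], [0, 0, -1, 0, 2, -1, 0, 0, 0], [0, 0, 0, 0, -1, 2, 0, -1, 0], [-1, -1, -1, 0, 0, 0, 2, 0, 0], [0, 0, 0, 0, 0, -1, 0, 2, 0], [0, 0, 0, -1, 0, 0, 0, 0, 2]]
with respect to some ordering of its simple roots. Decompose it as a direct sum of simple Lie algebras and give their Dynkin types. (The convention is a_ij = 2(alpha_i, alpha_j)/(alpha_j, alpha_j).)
A2 ⊕ D7

The diagram associated to this matrix has two connected components: the simple roots {alpha_4, alpha_9} form a chain of 2 nodes with single edges (A_2), and {alpha_1, alpha_2, alpha_3, alpha_5, alpha_6, alpha_7, alpha_8} form a chain of 5 nodes with a fork of two nodes at one end (D_7). A semisimple Lie algebra decomposes uniquely as the direct sum of simple ideals, one per connected component of its Dynkin diagram, so g ≅ A_2 ⊕ D_7 (dimension 8 + 91 = 99).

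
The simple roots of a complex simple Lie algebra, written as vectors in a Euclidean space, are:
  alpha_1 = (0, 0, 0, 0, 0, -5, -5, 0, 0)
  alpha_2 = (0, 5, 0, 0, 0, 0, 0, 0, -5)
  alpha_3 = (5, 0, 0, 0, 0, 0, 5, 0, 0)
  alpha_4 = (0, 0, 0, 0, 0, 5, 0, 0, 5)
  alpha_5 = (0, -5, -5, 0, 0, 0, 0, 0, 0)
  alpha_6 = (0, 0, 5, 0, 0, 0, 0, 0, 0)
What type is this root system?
Compute the Cartan integers a_ij = 2(alpha_i, alpha_j)/(alpha_j, alpha_j); the resulting 6x6 Cartan matrix is
[[2, 0, -1, -1, 0, 0], [0, 2, 0, -1, -1, 0], [-1, 0, 2, 0, 0, 0], [-1, -1, 0, 2, 0, 0], [0, -1, 0, 0, 2, -2], [0, 0, 0, 0, -1, 2]].
The roots have two lengths (squared-length ratio 2:1); the short ones are alpha_{6}. The associated Dynkin diagram is a chain of 6 nodes with a double edge at one end; the terminal node there is the unique short simple root (B_6), so the type is B_6 (the algebra so(13)).

B_6 (so(13))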